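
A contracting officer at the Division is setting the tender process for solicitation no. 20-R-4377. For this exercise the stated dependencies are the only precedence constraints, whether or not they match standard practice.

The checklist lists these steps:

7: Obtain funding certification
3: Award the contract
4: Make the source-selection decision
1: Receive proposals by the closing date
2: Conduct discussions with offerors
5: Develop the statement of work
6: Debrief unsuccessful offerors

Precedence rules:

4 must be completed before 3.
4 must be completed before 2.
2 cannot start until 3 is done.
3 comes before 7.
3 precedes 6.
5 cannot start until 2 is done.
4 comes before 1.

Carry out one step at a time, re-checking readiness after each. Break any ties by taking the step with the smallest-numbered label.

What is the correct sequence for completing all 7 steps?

Only 4 has no prerequisites, so it is first.
Ready: 1 and 3. 1 has the earlier label → 1.
3 is the only step now ready → 3.
2, 6 and 7 are all available; 2 has the earlier label → 2.
5, 6 and 7 are all available; 5 has the earlier label → 5.
Ready: 6 and 7. 6 has the earlier label → 6.
7 is the only step now ready → 7.

4, 1, 3, 2, 5, 6, 7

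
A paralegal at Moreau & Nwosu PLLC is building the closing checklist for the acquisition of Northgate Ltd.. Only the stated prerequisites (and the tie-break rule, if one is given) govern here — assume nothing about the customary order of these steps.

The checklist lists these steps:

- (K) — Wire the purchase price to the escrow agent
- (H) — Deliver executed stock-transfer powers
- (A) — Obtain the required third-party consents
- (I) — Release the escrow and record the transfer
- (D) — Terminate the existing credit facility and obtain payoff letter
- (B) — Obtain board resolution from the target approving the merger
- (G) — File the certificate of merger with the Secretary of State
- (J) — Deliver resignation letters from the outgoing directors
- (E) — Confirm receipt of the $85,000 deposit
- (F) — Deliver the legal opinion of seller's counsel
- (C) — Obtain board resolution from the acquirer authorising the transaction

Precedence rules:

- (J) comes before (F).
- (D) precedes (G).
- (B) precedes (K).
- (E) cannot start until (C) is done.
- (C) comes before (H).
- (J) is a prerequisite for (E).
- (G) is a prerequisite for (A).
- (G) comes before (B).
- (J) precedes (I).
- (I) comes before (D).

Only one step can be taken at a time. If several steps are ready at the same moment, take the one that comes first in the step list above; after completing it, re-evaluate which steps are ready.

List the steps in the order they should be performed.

(J) → (I) → (D) → (G) → (A) → (B) → (K) → (F) → (C) → (H) → (E)

Nothing is required for (J) and (C). (J) is listed earlier → (J) first.
Ready: (I), (F) and (C). (I) is listed earlier → (I).
(D) now also ready, so the ready set is {(D), (F), (C)}; (D) is listed earlier → (D).
(G) now also ready, so the ready set is {(G), (F), (C)}; (G) is listed earlier → (G).
(A), (B), (F) and (C) are all available; (A) is listed earlier → (A).
Now (B), (F) and (C) have their prerequisites met. (B) is listed earlier, so (B) next.
(K) now also ready, so the ready set is {(K), (F), (C)}; (K) is listed earlier → (K).
Ready: (F) and (C). (F) is listed earlier → (F).
That leaves (C) as the only ready step → (C).
Ready: (H) and (E). (H) is listed earlier → (H).
(E) is the only step now ready → (E).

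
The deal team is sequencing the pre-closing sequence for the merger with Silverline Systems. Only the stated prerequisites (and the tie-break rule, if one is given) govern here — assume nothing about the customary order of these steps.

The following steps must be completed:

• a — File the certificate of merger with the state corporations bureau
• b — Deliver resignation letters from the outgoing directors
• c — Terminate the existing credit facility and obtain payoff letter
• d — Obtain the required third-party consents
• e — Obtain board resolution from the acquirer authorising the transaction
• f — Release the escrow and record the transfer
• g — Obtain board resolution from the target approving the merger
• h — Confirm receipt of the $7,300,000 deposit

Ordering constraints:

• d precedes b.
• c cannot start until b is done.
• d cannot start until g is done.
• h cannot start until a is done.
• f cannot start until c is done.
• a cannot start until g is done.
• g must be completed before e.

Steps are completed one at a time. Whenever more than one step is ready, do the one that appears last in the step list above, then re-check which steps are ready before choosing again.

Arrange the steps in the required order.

g is the only step with nothing outstanding, so it goes first.
Ready: e, d and a. e is listed later → e.
Now d and a have their prerequisites met. d is listed later, so d next.
b now also ready, so the ready set is {b, a}; b is listed later → b.
c now also ready, so the ready set is {c, a}; c is listed later → c.
f and a are both available; f is listed later → f.
a needed g, now all done → a.
That leaves h as the only ready step → h.

g, e, d, b, c, f, a, h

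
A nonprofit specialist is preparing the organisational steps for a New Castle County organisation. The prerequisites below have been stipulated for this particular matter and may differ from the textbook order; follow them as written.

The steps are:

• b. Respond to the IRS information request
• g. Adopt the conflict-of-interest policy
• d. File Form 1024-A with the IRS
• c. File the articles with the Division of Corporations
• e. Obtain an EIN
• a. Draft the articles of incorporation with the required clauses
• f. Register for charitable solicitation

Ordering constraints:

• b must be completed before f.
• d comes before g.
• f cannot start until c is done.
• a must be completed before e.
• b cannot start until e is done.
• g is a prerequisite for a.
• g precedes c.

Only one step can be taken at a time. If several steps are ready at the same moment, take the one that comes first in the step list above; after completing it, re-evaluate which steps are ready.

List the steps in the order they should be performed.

d is the only step with nothing outstanding, so it goes first.
That leaves g as the only ready step → g.
Now c and a have their prerequisites met. c is listed earlier, so c next.
a needed g, now all done → a.
e needed a, now all done → e.
b is the only step now ready → b.
f is the only step now ready → f.

d g c a e b f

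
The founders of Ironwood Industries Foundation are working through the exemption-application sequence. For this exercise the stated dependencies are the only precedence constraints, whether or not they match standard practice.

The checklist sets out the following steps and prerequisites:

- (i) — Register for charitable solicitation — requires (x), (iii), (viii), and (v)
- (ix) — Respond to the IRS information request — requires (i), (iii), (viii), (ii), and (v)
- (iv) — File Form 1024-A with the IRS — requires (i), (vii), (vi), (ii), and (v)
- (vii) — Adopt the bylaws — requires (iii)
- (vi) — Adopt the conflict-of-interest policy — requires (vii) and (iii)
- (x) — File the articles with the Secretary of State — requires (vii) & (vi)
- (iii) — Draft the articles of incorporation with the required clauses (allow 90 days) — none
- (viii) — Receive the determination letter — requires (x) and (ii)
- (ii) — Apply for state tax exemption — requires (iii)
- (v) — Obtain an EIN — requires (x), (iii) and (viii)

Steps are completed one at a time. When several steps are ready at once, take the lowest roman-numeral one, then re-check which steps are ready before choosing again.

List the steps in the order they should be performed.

(iii), (ii), (vii), (vi), (x), (viii), (v), (i), (iv), (ix)

(iii) has no prerequisites → (iii) first.
(ii) and (vii) are both available; (ii) has the earlier label → (ii).
That leaves (vii) as the only ready step → (vii).
That leaves (vi) as the only ready step → (vi).
That leaves (x) as the only ready step → (x).
Next only (viii) has its prerequisites met → (viii).
That leaves (v) as the only ready step → (v).
That leaves (i) as the only ready step → (i).
Ready: (iv) and (ix). (iv) has the earlier label → (iv).
(ix) is the only step now ready → (ix).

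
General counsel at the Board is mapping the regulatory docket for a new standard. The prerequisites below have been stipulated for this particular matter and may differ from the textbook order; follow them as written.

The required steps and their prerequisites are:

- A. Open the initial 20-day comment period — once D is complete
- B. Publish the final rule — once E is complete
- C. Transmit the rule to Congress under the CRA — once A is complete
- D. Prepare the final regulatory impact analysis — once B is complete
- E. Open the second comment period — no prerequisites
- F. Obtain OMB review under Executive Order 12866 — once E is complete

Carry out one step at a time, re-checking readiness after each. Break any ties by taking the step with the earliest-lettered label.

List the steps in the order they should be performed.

E B D A C F

E is the only step with nothing outstanding, so it goes first.
B and F are both available; B has the earlier label → B.
D and F are both available; D has the earlier label → D.
A now also ready, so the ready set is {A, F}; A has the earlier label → A.
C now also ready, so the ready set is {C, F}; C has the earlier label → C.
F needed E, now all done → F.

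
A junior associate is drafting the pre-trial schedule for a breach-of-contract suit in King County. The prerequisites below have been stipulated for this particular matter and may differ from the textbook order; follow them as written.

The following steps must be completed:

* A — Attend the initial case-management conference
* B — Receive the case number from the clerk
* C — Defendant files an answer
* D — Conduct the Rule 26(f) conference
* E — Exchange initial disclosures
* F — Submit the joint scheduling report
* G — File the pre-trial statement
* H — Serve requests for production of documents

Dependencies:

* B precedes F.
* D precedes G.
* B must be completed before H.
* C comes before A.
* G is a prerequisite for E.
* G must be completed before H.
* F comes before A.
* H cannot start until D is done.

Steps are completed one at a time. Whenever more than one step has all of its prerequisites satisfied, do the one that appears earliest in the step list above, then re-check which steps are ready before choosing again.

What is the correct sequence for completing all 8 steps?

B → C → D → F → A → G → E → H

Nothing is required for B, C and D. B is listed earlier → B first.
Now C, D and F have their prerequisites met. C is listed earlier, so C next.
Ready: D and F. D is listed earlier → D.
F and G are both available; F is listed earlier → F.
A now also ready, so the ready set is {A, G}; A is listed earlier → A.
G needed D, now all done → G.
Ready: E and H. E is listed earlier → E.
Next only H has its prerequisites met → H.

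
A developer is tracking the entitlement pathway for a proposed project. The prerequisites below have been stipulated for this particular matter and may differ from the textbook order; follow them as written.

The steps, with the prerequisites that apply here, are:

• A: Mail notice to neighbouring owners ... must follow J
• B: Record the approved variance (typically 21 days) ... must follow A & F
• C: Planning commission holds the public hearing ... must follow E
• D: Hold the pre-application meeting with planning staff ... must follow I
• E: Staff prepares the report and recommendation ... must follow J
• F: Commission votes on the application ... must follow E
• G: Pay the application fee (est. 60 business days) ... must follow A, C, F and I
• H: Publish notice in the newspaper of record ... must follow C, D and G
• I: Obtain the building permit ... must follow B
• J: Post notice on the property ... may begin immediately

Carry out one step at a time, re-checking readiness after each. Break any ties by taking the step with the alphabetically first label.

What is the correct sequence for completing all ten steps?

J has no prerequisites → J first.
Ready: A and E. A has the earlier label → A.
Next only E has its prerequisites met → E.
Ready: C and F. C has the earlier label → C.
F is the only step now ready → F.
B needed A and F, now all done → B.
I needed B, now all done → I.
Now D and G have their prerequisites met. D has the earlier label, so D next.
G needed A, C, F and I, now all done → G.
That leaves H as the only ready step → H.

J A E C F B I D G H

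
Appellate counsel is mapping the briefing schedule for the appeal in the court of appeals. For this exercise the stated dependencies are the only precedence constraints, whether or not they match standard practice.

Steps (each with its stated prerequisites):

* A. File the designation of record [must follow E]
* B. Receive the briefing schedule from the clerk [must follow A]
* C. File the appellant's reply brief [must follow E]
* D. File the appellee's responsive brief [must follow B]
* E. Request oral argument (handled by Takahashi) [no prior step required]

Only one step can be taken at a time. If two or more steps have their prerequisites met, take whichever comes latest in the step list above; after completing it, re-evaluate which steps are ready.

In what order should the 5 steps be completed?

E → C → A → B → D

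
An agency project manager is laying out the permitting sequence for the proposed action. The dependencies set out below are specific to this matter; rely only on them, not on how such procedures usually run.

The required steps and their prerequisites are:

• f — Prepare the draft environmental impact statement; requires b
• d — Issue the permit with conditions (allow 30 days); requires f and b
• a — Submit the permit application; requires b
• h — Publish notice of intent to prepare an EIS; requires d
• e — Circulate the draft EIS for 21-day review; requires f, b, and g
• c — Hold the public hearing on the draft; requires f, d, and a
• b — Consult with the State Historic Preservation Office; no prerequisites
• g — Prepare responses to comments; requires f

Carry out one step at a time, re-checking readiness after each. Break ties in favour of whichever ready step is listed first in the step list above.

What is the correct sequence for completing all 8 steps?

b, f, d, a, h, c, g, e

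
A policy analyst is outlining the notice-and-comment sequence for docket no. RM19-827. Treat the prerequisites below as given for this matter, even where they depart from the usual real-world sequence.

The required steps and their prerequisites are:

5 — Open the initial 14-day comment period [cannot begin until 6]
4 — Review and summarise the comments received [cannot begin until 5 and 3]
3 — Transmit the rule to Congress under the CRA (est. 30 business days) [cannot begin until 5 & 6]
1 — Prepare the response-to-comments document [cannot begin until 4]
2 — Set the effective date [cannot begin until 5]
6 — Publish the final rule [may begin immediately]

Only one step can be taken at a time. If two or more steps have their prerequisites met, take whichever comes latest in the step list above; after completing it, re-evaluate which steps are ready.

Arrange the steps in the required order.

6 5 2 3 4 1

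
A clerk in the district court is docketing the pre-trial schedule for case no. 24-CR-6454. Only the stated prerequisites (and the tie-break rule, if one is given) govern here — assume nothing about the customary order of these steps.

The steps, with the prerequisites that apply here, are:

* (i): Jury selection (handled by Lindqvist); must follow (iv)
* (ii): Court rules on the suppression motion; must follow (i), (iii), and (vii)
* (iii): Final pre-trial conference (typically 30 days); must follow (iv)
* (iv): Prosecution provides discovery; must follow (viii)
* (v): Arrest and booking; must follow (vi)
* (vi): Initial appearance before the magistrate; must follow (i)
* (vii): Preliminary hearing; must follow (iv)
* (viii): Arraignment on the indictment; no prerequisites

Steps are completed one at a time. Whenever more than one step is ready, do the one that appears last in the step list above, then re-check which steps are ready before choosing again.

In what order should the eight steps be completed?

(viii) has no prerequisites → (viii) first.
(iv) needed (viii), now all done → (iv).
Now (vii), (iii) and (i) have their prerequisites met. (vii) is listed later, so (vii) next.
Ready: (iii) and (i). (iii) is listed later → (iii).
(i) needed (iv), now all done → (i).
(vi) and (ii) are both available; (vi) is listed later → (vi).
(v) and (ii) are both available; (v) is listed later → (v).
(ii) needed (vii), (iii) and (i), now all done → (ii).

(viii) → (iv) → (vii) → (iii) → (i) → (vi) → (v) → (ii)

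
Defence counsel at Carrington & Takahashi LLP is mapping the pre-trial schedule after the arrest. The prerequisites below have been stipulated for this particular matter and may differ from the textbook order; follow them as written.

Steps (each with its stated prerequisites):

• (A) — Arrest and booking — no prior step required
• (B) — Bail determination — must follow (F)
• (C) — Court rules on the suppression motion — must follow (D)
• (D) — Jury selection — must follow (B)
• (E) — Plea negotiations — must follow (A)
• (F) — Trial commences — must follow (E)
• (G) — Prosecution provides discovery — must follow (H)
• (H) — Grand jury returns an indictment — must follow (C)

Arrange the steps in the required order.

(A) is the only step with nothing outstanding, so it goes first.
(E) is the only step now ready → (E).
Next only (F) has its prerequisites met → (F).
(B) needed (F), now all done → (B).
Next only (D) has its prerequisites met → (D).
(C) is the only step now ready → (C).
That leaves (H) as the only ready step → (H).
(G) needed (H), now all done → (G).

(A), (E), (F), (B), (D), (C), (H), (G)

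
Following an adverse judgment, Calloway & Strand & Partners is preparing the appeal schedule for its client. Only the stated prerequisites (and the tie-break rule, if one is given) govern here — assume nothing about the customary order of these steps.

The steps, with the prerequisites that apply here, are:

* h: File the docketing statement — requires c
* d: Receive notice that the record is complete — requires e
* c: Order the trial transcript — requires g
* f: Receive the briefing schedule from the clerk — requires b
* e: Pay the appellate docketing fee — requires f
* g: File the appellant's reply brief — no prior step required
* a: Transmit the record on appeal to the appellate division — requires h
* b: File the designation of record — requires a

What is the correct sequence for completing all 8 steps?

g c h a b f e d

Only g has no prerequisites, so it is first.
That leaves c as the only ready step → c.
Next only h has its prerequisites met → h.
That leaves a as the only ready step → a.
b needed a, now all done → b.
Next only f has its prerequisites met → f.
Next only e has its prerequisites met → e.
d is the only step now ready → d.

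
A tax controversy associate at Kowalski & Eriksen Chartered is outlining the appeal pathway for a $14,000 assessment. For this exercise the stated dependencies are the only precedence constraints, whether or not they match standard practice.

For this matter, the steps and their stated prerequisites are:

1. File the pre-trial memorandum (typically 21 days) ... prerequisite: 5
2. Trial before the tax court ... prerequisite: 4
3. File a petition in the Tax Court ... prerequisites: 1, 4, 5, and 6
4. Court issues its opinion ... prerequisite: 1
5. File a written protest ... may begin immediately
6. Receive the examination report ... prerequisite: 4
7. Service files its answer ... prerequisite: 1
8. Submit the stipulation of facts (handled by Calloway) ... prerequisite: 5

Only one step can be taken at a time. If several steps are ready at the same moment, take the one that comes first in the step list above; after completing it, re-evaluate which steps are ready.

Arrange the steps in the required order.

Only 5 has no prerequisites, so it is first.
1 and 8 are both available; 1 is listed earlier → 1.
4 and 7 now also ready, so the ready set is {4, 7, 8}; 4 is listed earlier → 4.
Now 2, 6, 7 and 8 have their prerequisites met. 2 is listed earlier, so 2 next.
Ready: 6, 7 and 8. 6 is listed earlier → 6.
3 now also ready, so the ready set is {3, 7, 8}; 3 is listed earlier → 3.
Ready: 7 and 8. 7 is listed earlier → 7.
That leaves 8 as the only ready step → 8.

5, 1, 4, 2, 6, 3, 7, 8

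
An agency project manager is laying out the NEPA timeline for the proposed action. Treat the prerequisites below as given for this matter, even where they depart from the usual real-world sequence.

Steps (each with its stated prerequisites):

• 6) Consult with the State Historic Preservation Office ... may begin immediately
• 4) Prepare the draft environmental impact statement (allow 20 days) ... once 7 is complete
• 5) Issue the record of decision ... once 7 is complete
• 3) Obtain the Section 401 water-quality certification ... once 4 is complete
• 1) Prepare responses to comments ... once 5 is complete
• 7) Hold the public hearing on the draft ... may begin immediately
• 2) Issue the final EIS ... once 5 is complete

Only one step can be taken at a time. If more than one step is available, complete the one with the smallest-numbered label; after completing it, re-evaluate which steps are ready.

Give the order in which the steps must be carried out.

6 and 7 have no prerequisites; 6 has the earlier label, so 6 is first.
Next only 7 has its prerequisites met → 7.
Ready: 4 and 5. 4 has the earlier label → 4.
Ready: 3 and 5. 3 has the earlier label → 3.
5 needed 7, now all done → 5.
1 and 2 are both available; 1 has the earlier label → 1.
That leaves 2 as the only ready step → 2.

6 → 7 → 4 → 3 → 5 → 1 → 2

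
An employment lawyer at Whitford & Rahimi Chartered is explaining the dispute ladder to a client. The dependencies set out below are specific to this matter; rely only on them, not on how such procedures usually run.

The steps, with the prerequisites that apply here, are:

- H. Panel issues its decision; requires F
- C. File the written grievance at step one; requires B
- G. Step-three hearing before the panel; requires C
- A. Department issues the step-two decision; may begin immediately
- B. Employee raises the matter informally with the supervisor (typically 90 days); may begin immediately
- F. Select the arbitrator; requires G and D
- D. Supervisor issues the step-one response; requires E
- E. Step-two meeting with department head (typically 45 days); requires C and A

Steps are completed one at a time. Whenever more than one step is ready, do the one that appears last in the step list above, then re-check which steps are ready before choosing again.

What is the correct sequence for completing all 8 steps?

Nothing is required for B and A. B is listed later → B first.
C now also ready, so the ready set is {A, C}; A is listed later → A.
Next only C has its prerequisites met → C.
Now E and G have their prerequisites met. E is listed later, so E next.
D and G are both available; D is listed later → D.
Next only G has its prerequisites met → G.
Next only F has its prerequisites met → F.
H needed F, now all done → H.

B A C E D G F H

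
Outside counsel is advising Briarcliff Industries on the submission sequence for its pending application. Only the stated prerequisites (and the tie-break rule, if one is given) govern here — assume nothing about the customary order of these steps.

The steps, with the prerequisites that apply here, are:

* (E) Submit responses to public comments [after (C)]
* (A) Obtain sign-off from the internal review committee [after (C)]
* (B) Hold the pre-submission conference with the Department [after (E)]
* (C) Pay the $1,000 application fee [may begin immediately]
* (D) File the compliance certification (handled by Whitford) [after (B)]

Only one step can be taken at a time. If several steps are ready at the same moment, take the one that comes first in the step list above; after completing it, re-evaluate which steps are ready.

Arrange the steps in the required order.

(C) (E) (A) (B) (D)

Only (C) has no prerequisites, so it is first.
Ready: (E) and (A). (E) is listed earlier → (E).
(B) now also ready, so the ready set is {(A), (B)}; (A) is listed earlier → (A).
(B) is the only step now ready → (B).
Next only (D) has its prerequisites met → (D).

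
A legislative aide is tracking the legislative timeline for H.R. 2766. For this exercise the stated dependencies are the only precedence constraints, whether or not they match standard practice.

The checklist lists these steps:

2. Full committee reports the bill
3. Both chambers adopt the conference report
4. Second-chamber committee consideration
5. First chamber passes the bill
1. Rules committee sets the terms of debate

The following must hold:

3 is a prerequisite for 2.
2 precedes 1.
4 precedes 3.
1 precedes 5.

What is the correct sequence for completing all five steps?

4, 3, 2, 1, 5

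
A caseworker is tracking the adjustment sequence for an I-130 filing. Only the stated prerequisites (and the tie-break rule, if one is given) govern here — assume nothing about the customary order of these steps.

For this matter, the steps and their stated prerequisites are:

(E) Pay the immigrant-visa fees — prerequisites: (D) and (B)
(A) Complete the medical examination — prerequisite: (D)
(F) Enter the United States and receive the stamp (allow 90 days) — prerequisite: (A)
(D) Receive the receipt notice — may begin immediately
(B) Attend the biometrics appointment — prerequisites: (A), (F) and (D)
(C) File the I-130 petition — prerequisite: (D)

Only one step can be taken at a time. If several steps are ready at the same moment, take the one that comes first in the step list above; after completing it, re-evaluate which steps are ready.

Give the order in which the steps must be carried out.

(D), (A), (F), (B), (E), (C)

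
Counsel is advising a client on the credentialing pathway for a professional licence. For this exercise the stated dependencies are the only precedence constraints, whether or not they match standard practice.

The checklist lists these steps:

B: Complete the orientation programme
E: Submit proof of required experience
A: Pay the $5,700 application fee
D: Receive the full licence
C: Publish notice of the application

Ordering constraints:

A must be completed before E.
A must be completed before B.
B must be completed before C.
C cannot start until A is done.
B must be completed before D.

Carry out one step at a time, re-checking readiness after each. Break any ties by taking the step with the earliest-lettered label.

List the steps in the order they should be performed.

A B C D E

A has no prerequisites → A first.
Ready: B and E. B has the earlier label → B.
C and D now also ready, so the ready set is {C, D, E}; C has the earlier label → C.
Ready: D and E. D has the earlier label → D.
E needed A, now all done → E.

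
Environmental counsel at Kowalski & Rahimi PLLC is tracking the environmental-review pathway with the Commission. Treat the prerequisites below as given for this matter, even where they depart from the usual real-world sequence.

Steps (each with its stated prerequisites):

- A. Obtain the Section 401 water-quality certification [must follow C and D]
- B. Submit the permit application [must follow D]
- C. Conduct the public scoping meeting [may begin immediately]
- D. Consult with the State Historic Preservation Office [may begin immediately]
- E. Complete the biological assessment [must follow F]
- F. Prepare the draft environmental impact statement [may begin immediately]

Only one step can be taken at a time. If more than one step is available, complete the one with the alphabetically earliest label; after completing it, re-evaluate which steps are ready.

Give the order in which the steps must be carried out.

C D A B F E

Nothing is required for C, D and F. C has the earlier label → C first.
Ready: D and F. D has the earlier label → D.
Ready: A, B and F. A has the earlier label → A.
Ready: B and F. B has the earlier label → B.
Next only F has its prerequisites met → F.
Next only E has its prerequisites met → E.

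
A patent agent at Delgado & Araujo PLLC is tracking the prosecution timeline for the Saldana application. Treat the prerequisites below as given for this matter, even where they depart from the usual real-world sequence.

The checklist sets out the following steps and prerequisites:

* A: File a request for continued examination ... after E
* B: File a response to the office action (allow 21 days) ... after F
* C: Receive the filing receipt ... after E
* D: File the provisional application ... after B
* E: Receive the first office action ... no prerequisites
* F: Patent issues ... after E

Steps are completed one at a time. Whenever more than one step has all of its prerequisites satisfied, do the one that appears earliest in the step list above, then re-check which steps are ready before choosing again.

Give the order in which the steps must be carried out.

E A C F B D

E has no prerequisites → E first.
Now A, C and F have their prerequisites met. A is listed earlier, so A next.
Now C and F have their prerequisites met. C is listed earlier, so C next.
Next only F has its prerequisites met → F.
B needed F, now all done → B.
That leaves D as the only ready step → D.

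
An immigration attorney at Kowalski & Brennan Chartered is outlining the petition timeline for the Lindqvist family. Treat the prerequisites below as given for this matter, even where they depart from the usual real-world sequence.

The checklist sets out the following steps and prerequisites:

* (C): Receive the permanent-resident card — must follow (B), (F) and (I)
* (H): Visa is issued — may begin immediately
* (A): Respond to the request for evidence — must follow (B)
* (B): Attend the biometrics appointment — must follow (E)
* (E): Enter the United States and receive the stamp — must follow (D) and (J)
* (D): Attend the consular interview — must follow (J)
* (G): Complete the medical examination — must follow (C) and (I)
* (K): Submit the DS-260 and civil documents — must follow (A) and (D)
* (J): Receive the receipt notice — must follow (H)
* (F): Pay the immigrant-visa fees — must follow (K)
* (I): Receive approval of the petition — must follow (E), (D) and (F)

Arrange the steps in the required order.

(H) has no prerequisites → (H) first.
Next only (J) has its prerequisites met → (J).
(D) needed (J), now all done → (D).
Next only (E) has its prerequisites met → (E).
Next only (B) has its prerequisites met → (B).
That leaves (A) as the only ready step → (A).
That leaves (K) as the only ready step → (K).
Next only (F) has its prerequisites met → (F).
(I) needed (E), (D) and (F), now all done → (I).
(C) is the only step now ready → (C).
Next only (G) has its prerequisites met → (G).

(H) (J) (D) (E) (B) (A) (K) (F) (I) (C) (G)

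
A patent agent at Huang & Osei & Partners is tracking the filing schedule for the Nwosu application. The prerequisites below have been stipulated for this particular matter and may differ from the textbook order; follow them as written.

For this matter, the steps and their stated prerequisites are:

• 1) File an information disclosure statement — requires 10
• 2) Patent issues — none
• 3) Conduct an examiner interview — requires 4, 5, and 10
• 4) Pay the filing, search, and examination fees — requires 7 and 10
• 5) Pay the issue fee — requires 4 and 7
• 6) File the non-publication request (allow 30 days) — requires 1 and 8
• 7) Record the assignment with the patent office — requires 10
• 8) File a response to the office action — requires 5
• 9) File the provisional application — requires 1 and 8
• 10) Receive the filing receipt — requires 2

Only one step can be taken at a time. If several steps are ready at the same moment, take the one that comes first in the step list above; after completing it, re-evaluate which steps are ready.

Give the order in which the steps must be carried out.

2 10 1 7 4 5 3 8 6 9

2 has no prerequisites → 2 first.
10 is the only step now ready → 10.
Now 1 and 7 have their prerequisites met. 1 is listed earlier, so 1 next.
Next only 7 has its prerequisites met → 7.
Next only 4 has its prerequisites met → 4.
Next only 5 has its prerequisites met → 5.
Now 3 and 8 have their prerequisites met. 3 is listed earlier, so 3 next.
8 is the only step now ready → 8.
Ready: 6 and 9. 6 is listed earlier → 6.
Next only 9 has its prerequisites met → 9.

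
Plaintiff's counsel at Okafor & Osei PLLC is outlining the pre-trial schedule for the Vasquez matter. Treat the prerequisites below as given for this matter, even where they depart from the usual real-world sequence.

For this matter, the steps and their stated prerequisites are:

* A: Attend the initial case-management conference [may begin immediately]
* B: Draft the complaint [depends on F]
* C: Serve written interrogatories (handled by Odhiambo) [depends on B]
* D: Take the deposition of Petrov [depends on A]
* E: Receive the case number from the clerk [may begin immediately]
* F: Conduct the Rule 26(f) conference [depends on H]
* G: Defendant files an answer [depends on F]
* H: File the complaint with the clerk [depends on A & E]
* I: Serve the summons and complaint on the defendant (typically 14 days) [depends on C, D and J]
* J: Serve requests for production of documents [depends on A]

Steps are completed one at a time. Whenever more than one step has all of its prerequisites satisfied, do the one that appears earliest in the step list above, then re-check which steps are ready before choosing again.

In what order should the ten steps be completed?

A and E have no prerequisites; A is listed earlier, so A is first.
D, E and J are all available; D is listed earlier → D.
Ready: E and J. E is listed earlier → E.
Ready: H and J. H is listed earlier → H.
F now also ready, so the ready set is {F, J}; F is listed earlier → F.
B, G and J are all available; B is listed earlier → B.
C, G and J are all available; C is listed earlier → C.
Ready: G and J. G is listed earlier → G.
J is the only step now ready → J.
That leaves I as the only ready step → I.

A, D, E, H, F, B, C, G, J, I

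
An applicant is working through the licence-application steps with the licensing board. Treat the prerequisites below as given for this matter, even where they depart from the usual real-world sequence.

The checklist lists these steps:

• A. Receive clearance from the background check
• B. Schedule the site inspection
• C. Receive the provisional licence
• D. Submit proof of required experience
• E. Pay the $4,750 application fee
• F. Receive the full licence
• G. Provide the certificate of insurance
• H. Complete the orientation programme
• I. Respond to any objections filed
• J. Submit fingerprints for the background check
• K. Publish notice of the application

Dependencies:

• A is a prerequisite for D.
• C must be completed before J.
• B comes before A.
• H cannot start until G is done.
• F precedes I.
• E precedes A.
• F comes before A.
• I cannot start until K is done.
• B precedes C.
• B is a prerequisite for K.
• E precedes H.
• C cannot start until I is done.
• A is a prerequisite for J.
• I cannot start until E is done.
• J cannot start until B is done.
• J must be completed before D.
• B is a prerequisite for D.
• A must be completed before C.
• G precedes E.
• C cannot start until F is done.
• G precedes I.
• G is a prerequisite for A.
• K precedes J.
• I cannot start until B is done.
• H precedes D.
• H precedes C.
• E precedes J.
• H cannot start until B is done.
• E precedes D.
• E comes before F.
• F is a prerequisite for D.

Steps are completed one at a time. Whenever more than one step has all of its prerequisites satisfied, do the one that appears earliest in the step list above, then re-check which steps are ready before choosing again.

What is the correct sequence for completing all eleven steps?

B G E F A H K I C J D

B and G have no prerequisites; B is listed earlier, so B is first.
Now G and K have their prerequisites met. G is listed earlier, so G next.
Ready: E and K. E is listed earlier → E.
F and H now also ready, so the ready set is {F, H, K}; F is listed earlier → F.
A now also ready, so the ready set is {A, H, K}; A is listed earlier → A.
Now H and K have their prerequisites met. H is listed earlier, so H next.
K is the only step now ready → K.
I needed B, E, F, G and K, now all done → I.
Next only C has its prerequisites met → C.
That leaves J as the only ready step → J.
D needed A, B, E, F, H and J, now all done → D.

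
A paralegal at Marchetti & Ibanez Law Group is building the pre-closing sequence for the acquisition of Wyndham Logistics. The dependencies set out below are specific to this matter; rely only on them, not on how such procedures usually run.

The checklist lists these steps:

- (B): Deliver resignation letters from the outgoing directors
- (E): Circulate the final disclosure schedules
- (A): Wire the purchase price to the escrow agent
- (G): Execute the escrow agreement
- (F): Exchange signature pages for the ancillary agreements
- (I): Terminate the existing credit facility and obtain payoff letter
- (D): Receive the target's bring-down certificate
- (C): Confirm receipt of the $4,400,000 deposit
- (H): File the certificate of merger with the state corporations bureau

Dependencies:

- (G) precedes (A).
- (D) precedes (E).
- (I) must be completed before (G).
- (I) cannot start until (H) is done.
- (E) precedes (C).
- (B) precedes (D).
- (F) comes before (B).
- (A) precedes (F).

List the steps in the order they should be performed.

(H) (I) (G) (A) (F) (B) (D) (E) (C)

(H) has no prerequisites → (H) first.
(I) is the only step now ready → (I).
That leaves (G) as the only ready step → (G).
(A) is the only step now ready → (A).
That leaves (F) as the only ready step → (F).
That leaves (B) as the only ready step → (B).
Next only (D) has its prerequisites met → (D).
That leaves (E) as the only ready step → (E).
(C) needed (E), now all done → (C).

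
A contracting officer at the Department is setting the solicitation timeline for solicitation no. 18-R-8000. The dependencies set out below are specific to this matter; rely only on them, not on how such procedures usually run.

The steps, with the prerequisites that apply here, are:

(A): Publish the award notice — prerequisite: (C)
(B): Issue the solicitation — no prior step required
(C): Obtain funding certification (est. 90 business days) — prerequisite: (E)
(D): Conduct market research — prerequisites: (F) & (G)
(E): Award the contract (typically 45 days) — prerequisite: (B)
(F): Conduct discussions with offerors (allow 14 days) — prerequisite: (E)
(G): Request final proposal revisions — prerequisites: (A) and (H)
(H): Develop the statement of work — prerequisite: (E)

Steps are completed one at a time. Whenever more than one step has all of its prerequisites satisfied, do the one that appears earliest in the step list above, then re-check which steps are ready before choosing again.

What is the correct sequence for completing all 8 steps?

(B) is the only step with nothing outstanding, so it goes first.
That leaves (E) as the only ready step → (E).
(C), (F) and (H) are all available; (C) is listed earlier → (C).
(A) now also ready, so the ready set is {(A), (F), (H)}; (A) is listed earlier → (A).
(F) and (H) are both available; (F) is listed earlier → (F).
Next only (H) has its prerequisites met → (H).
(G) needed (A) and (H), now all done → (G).
(D) is the only step now ready → (D).

(B), (E), (C), (A), (F), (H), (G), (D)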